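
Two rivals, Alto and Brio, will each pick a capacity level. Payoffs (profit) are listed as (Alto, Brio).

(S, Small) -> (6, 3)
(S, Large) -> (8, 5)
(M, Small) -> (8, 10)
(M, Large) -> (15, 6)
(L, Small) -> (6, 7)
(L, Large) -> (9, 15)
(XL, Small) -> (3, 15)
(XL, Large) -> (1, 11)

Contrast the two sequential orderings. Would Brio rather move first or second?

If Alto leads: Brio's best replies are S→Large, M→Small, L→Large, XL→Small; Alto's induced payoffs 8, 8, 9, 3; outcome (L, Large), payoffs (9, 15).
If Brio leads: Alto's best replies are Small→M, Large→M; Brio's induced payoffs 10, 6; outcome (M, Small), payoffs (8, 10).
Brio gets 10 moving first and 15 moving second, so Brio prefers to move second.

second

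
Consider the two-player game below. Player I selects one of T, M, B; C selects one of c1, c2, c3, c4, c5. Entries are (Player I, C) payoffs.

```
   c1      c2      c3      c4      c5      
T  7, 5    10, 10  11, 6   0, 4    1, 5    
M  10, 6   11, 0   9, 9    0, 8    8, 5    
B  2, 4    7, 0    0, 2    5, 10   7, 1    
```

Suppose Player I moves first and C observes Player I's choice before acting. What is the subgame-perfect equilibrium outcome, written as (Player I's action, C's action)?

Work backward from C's decision.
- T: BR = c2, leader payoff 10.
- M: BR = c3, leader payoff 9.
- B: BR = c4, leader payoff 5.
Among 10, 9, 5, the best is 10 at T. Subgame-perfect outcome: (T, c2) with payoffs (10, 10).

(T, c2)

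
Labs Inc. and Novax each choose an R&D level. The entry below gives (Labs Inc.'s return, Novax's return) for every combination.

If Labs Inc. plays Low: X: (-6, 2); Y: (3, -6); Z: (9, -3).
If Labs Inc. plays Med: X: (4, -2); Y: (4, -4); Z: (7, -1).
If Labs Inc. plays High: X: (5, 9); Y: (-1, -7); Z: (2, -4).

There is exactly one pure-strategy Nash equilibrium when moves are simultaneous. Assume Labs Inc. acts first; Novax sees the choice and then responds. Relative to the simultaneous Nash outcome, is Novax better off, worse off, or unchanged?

Work backward from Novax's decision.
- Low: Novax compares 2, -6, -3 and picks X; Labs Inc. would get -6.
- Med: Novax compares -2, -4, -1 and picks Z; Labs Inc. would get 7.
- High: Novax compares 9, -7, -4 and picks X; Labs Inc. would get 5.
Among -6, 7, 5, the best is 7 at Med. Subgame-perfect outcome: (Med, Z) with payoffs (7, -1).
Now find the simultaneous Nash equilibrium.
Labs Inc.'s best replies: X→High; Y→Med; Z→Low.
Novax's best replies: Low→X; Med→Z; High→X.
Only (High, X) has each player best-responding; Nash payoffs (5, 9).
Novax earns -1 sequentially versus 9 at the Nash outcome: worse off.

worse off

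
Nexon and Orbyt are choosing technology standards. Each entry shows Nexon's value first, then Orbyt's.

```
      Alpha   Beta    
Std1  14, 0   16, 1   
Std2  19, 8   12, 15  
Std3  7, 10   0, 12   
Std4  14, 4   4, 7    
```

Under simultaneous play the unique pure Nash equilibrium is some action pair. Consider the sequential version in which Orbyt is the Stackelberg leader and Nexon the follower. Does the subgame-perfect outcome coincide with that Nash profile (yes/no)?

Work backward from Nexon's decision.
- Alpha: BR = Std2, leader payoff 8.
- Beta: BR = Std1, leader payoff 1.
Maximizing over 8, 1, Orbyt chooses Alpha. Subgame-perfect outcome: (Std2, Alpha) with payoffs (19, 8).
Under simultaneous play:
Nexon's best replies: Alpha→Std2; Beta→Std1.
Orbyt's best replies: Std1→Beta; Std2→Beta; Std3→Beta; Std4→Beta.
The unique mutual best reply is (Std1, Beta), giving (16, 1).
Sequential outcome (Std2, Alpha) differs from the Nash profile (Std1, Beta).

no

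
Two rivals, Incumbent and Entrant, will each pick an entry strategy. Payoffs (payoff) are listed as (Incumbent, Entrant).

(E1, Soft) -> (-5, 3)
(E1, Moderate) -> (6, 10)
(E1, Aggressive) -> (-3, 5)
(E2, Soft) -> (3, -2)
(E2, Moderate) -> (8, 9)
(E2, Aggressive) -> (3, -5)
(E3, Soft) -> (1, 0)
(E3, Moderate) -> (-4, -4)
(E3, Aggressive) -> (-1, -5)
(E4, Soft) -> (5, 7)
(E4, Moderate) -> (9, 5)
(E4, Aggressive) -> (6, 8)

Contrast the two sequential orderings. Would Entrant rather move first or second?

If Incumbent leads: Entrant's best replies are E1→Moderate, E2→Moderate, E3→Soft, E4→Aggressive; Incumbent's induced payoffs 6, 8, 1, 6; outcome (E2, Moderate), payoffs (8, 9).
If Entrant leads: Incumbent's best replies are Soft→E4, Moderate→E4, Aggressive→E4; Entrant's induced payoffs 7, 5, 8; outcome (E4, Aggressive), payoffs (6, 8).
Entrant gets 8 moving first and 9 moving second, so Entrant prefers to move second.

second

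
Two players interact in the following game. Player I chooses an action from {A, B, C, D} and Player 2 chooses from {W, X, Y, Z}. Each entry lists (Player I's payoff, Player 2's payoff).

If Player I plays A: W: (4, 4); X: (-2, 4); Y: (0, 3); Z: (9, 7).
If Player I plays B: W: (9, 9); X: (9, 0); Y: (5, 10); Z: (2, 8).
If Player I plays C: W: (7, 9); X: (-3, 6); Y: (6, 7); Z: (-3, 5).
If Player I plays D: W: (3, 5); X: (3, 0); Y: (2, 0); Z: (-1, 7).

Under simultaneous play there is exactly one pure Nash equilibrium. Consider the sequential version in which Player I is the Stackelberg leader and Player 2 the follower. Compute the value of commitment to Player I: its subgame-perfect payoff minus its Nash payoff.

Work backward from Player 2's decision.
- A: Player 2 compares 4, 4, 3, 7 and picks Z; Player I would get 9.
- B: Player 2 compares 9, 0, 10, 8 and picks Y; Player I would get 5.
- C: Player 2 compares 9, 6, 7, 5 and picks W; Player I would get 7.
- D: Player 2 compares 5, 0, 0, 7 and picks Z; Player I would get -1.
Maximizing over 9, 5, 7, -1, Player I chooses A. Subgame-perfect outcome: (A, Z) with payoffs (9, 7).
Under simultaneous play:
Player I's best replies: W→B; X→B; Y→C; Z→A.
Player 2's best replies: A→Z; B→Y; C→W; D→Z.
Only (A, Z) has each player best-responding; Nash payoffs (9, 7).
Player I's commitment gain: 9 − 9 = 0.

0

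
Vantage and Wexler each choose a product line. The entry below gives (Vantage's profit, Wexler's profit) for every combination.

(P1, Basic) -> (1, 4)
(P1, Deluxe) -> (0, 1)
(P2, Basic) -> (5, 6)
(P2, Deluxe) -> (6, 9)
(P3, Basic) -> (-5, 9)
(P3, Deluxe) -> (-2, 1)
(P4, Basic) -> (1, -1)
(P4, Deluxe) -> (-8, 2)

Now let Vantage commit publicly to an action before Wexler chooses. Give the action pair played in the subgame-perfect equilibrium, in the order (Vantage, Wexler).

(P2, Deluxe)

Work backward from Wexler's decision.
- P1 → Wexler plays Basic (best of 4, 1); Vantage gets 1.
- P2 → Wexler plays Deluxe (best of 6, 9); Vantage gets 6.
- P3 → Wexler plays Basic (best of 9, 1); Vantage gets -5.
- P4 → Wexler plays Deluxe (best of -1, 2); Vantage gets -8.
Vantage's induced payoffs are 1, 6, -5, -8, so Vantage commits to P2. Subgame-perfect outcome: (P2, Deluxe) with payoffs (6, 9).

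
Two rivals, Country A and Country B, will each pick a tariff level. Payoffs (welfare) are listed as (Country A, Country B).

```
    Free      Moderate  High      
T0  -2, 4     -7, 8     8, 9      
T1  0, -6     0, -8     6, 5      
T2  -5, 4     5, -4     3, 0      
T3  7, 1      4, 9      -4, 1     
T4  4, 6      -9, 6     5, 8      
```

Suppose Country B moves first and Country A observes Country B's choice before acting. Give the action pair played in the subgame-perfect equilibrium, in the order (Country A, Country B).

Backward induction with Country B moving first.
- Free: BR = T3, leader payoff 1.
- Moderate: BR = T2, leader payoff -4.
- High: BR = T0, leader payoff 9.
Among 1, -4, 9, the best is 9 at High. Subgame-perfect outcome: (T0, High) with payoffs (8, 9).

(T0, High)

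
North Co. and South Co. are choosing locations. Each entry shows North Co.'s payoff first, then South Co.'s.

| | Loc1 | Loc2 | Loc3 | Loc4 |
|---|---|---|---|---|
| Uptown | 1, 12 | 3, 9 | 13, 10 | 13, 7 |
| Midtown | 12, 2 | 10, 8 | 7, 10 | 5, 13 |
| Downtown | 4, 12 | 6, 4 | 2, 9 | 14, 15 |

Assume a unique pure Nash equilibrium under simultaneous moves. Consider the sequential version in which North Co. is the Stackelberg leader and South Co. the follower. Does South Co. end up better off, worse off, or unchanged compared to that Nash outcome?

Solve by backward induction (North Co. leads).
- Uptown → South Co. plays Loc1 (best of 12, 9, 10, 7); North Co. gets 1.
- Midtown → South Co. plays Loc4 (best of 2, 8, 10, 13); North Co. gets 5.
- Downtown → South Co. plays Loc4 (best of 12, 4, 9, 15); North Co. gets 14.
North Co.'s induced payoffs are 1, 5, 14, so North Co. commits to Downtown. Subgame-perfect outcome: (Downtown, Loc4) with payoffs (14, 15).
Under simultaneous play:
North Co.'s best replies: Loc1→Midtown; Loc2→Midtown; Loc3→Uptown; Loc4→Downtown.
South Co.'s best replies: Uptown→Loc1; Midtown→Loc4; Downtown→Loc4.
The unique mutual best reply is (Downtown, Loc4), giving (14, 15).
South Co. earns 15 sequentially versus 15 at the Nash outcome: unchanged.

unchanged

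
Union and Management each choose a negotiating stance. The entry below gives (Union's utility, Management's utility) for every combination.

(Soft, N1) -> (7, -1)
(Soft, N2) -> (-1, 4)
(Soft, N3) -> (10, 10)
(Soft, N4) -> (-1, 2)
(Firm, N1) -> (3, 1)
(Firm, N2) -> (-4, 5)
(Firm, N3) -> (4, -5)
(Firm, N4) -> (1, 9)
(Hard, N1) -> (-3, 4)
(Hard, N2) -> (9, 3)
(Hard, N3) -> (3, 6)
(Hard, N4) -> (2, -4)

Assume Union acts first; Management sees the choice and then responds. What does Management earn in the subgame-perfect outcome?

Solve by backward induction (Union leads).
- Soft → Management plays N3 (best of -1, 4, 10, 2); Union gets 10.
- Firm → Management plays N4 (best of 1, 5, -5, 9); Union gets 1.
- Hard → Management plays N3 (best of 4, 3, 6, -4); Union gets 3.
Among 10, 1, 3, the best is 10 at Soft. Subgame-perfect outcome: (Soft, N3) with payoffs (10, 10).

10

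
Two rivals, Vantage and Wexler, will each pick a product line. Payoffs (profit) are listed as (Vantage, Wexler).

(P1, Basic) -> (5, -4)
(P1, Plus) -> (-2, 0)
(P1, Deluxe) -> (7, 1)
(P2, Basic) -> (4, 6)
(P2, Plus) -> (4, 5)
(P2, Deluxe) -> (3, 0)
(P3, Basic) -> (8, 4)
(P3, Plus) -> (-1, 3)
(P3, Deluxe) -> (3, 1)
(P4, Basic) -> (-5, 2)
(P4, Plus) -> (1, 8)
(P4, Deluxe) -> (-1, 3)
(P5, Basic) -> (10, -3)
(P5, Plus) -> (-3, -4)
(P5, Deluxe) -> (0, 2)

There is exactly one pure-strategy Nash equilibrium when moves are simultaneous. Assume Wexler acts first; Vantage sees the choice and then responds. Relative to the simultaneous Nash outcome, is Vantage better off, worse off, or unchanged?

Backward induction with Wexler moving first.
- Basic: Vantage compares 5, 4, 8, -5, 10 and picks P5; Wexler would get -3.
- Plus: Vantage compares -2, 4, -1, 1, -3 and picks P2; Wexler would get 5.
- Deluxe: Vantage compares 7, 3, 3, -1, 0 and picks P1; Wexler would get 1.
Among -3, 5, 1, the best is 5 at Plus. Subgame-perfect outcome: (P2, Plus) with payoffs (4, 5).
Under simultaneous play:
Vantage's best replies: Basic→P5; Plus→P2; Deluxe→P1.
Wexler's best replies: P1→Deluxe; P2→Basic; P3→Basic; P4→Plus; P5→Deluxe.
The unique mutual best reply is (P1, Deluxe), giving (7, 1).
Vantage earns 4 sequentially versus 7 at the Nash outcome: worse off.

worse off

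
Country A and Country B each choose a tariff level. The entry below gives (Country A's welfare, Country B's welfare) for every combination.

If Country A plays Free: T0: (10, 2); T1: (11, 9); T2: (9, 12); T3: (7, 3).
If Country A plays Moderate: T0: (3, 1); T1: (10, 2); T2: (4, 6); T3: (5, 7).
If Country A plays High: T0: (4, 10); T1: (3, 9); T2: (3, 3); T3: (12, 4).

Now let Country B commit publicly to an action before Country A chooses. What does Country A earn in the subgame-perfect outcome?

Country A best-responds to each possible Country B move:
- T0: BR = Free, leader payoff 2.
- T1: BR = Free, leader payoff 9.
- T2: BR = Free, leader payoff 12.
- T3: BR = High, leader payoff 4.
Maximizing over 2, 9, 12, 4, Country B chooses T2. Subgame-perfect outcome: (Free, T2) with payoffs (9, 12).

9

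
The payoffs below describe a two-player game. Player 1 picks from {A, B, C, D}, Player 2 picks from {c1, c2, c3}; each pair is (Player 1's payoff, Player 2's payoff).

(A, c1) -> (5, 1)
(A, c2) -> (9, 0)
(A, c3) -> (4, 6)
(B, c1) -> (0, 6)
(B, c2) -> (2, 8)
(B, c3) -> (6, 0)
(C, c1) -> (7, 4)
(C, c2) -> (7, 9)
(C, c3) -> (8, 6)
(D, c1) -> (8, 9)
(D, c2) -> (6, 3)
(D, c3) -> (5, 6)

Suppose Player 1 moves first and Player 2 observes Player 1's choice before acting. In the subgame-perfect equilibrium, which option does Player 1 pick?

Work backward from Player 2's decision.
- A: Player 2 compares 1, 0, 6 and picks c3; Player 1 would get 4.
- B: Player 2 compares 6, 8, 0 and picks c2; Player 1 would get 2.
- C: Player 2 compares 4, 9, 6 and picks c2; Player 1 would get 7.
- D: Player 2 compares 9, 3, 6 and picks c1; Player 1 would get 8.
Among 4, 2, 7, 8, the best is 8 at D. Subgame-perfect outcome: (D, c1) with payoffs (8, 9).

D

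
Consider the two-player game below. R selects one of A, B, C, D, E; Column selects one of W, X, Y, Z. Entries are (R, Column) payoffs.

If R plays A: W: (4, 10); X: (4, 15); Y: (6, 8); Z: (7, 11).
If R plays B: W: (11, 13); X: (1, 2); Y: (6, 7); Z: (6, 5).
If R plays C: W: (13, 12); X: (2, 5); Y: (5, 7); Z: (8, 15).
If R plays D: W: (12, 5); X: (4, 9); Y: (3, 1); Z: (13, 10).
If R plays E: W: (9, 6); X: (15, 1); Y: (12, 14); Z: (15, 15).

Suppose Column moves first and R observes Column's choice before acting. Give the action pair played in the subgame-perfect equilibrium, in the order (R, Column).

(E, Z)

Backward induction with Column moving first.
- W → R plays C (best of 4, 11, 13, 12, 9); Column gets 12.
- X → R plays E (best of 4, 1, 2, 4, 15); Column gets 1.
- Y → R plays E (best of 6, 6, 5, 3, 12); Column gets 14.
- Z → R plays E (best of 7, 6, 8, 13, 15); Column gets 15.
Column's induced payoffs are 12, 1, 14, 15, so Column commits to Z. Subgame-perfect outcome: (E, Z) with payoffs (15, 15).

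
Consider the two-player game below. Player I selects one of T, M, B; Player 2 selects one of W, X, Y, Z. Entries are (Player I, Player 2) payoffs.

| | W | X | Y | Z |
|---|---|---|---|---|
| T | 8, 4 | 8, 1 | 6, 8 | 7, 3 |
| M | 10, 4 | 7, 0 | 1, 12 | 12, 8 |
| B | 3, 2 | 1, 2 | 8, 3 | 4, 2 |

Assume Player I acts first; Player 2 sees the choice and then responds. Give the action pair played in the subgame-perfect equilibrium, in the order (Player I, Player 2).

Backward induction with Player I moving first.
- T → Player 2 plays Y (best of 4, 1, 8, 3); Player I gets 6.
- M → Player 2 plays Y (best of 4, 0, 12, 8); Player I gets 1.
- B → Player 2 plays Y (best of 2, 2, 3, 2); Player I gets 8.
Player I's induced payoffs are 6, 1, 8, so Player I commits to B. Subgame-perfect outcome: (B, Y) with payoffs (8, 3).

(B, Y)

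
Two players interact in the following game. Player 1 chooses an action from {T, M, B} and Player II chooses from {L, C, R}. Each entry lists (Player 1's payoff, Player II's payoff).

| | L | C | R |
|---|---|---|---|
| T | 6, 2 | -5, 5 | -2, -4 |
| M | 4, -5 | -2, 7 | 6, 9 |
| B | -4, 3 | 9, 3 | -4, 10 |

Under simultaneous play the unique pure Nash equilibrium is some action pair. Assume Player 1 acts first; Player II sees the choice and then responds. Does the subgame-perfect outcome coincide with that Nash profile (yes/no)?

Solve by backward induction (Player 1 leads).
- T: BR = C, leader payoff -5.
- M: BR = R, leader payoff 6.
- B: BR = R, leader payoff -4.
Among -5, 6, -4, the best is 6 at M. Subgame-perfect outcome: (M, R) with payoffs (6, 9).
Now find the simultaneous Nash equilibrium.
Player 1's best replies: L→T; C→B; R→M.
Player II's best replies: T→C; M→R; B→R.
The unique mutual best reply is (M, R), giving (6, 9).
Sequential outcome (M, R) coincides with the Nash profile (M, R).

yes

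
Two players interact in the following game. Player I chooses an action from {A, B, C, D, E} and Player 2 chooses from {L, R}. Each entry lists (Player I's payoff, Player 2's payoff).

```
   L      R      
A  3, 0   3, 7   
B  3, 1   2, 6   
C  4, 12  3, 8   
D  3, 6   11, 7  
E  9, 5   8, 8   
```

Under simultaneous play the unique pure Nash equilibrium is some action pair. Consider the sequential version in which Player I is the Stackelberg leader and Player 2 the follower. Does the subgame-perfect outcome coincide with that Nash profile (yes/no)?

Backward induction with Player I moving first.
- A: Player 2 compares 0, 7 and picks R; Player I would get 3.
- B: Player 2 compares 1, 6 and picks R; Player I would get 2.
- C: Player 2 compares 12, 8 and picks L; Player I would get 4.
- D: Player 2 compares 6, 7 and picks R; Player I would get 11.
- E: Player 2 compares 5, 8 and picks R; Player I would get 8.
Player I's induced payoffs are 3, 2, 4, 11, 8, so Player I commits to D. Subgame-perfect outcome: (D, R) with payoffs (11, 7).
Under simultaneous play:
Player I's best replies: L→E; R→D.
Player 2's best replies: A→R; B→R; C→L; D→R; E→R.
The unique mutual best reply is (D, R), giving (11, 7).
Sequential outcome (D, R) coincides with the Nash profile (D, R).

yes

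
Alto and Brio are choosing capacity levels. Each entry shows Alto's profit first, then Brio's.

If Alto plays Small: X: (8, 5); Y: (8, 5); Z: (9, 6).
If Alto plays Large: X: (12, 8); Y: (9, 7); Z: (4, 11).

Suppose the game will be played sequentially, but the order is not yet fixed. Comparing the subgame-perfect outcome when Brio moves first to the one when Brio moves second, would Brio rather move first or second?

first

If Alto leads: Brio's best replies are Small→Z, Large→Z; Alto's induced payoffs 9, 4; outcome (Small, Z), payoffs (9, 6).
If Brio leads: Alto's best replies are X→Large, Y→Large, Z→Small; Brio's induced payoffs 8, 7, 6; outcome (Large, X), payoffs (12, 8).
Brio gets 8 moving first and 6 moving second, so Brio prefers to move first.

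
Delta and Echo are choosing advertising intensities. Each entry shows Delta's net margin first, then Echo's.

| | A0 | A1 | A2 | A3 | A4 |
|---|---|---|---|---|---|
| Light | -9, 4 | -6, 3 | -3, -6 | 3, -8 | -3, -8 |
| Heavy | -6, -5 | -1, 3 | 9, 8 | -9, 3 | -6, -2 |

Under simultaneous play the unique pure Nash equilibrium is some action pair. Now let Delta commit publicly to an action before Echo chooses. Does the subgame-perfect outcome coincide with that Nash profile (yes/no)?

yes

Backward induction with Delta moving first.
- Light → Echo plays A0 (best of 4, 3, -6, -8, -8); Delta gets -9.
- Heavy → Echo plays A2 (best of -5, 3, 8, 3, -2); Delta gets 9.
Among -9, 9, the best is 9 at Heavy. Subgame-perfect outcome: (Heavy, A2) with payoffs (9, 8).
Now find the simultaneous Nash equilibrium.
Delta's best replies: A0→Heavy; A1→Heavy; A2→Heavy; A3→Light; A4→Light.
Echo's best replies: Light→A0; Heavy→A2.
Only (Heavy, A2) has each player best-responding; Nash payoffs (9, 8).
Sequential outcome (Heavy, A2) coincides with the Nash profile (Heavy, A2).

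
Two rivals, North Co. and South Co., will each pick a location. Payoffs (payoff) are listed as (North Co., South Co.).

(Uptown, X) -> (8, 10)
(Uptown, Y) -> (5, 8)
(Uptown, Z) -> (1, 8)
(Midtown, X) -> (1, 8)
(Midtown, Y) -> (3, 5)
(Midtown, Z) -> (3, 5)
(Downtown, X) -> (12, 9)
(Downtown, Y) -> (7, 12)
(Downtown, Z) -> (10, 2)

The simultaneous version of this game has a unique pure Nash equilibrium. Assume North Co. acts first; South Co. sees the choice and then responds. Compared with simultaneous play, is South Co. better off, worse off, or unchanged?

Work backward from South Co.'s decision.
- Uptown: South Co. compares 10, 8, 8 and picks X; North Co. would get 8.
- Midtown: South Co. compares 8, 5, 5 and picks X; North Co. would get 1.
- Downtown: South Co. compares 9, 12, 2 and picks Y; North Co. would get 7.
Maximizing over 8, 1, 7, North Co. chooses Uptown. Subgame-perfect outcome: (Uptown, X) with payoffs (8, 10).
For the simultaneous game, intersect best replies.
North Co.'s best replies: X→Downtown; Y→Downtown; Z→Downtown.
South Co.'s best replies: Uptown→X; Midtown→X; Downtown→Y.
Only (Downtown, Y) has each player best-responding; Nash payoffs (7, 12).
South Co. earns 10 sequentially versus 12 at the Nash outcome: worse off.

worse off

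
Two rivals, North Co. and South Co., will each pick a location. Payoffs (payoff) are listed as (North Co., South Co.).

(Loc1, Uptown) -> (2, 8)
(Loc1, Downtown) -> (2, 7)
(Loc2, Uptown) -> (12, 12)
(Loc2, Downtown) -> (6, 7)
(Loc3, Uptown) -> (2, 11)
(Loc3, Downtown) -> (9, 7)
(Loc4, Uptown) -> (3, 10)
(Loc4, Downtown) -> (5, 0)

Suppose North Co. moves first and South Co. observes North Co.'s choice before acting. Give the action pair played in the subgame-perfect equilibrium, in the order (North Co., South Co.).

(Loc2, Uptown)

South Co. best-responds to each possible North Co. move:
- Loc1 → South Co. plays Uptown (best of 8, 7); North Co. gets 2.
- Loc2 → South Co. plays Uptown (best of 12, 7); North Co. gets 12.
- Loc3 → South Co. plays Uptown (best of 11, 7); North Co. gets 2.
- Loc4 → South Co. plays Uptown (best of 10, 0); North Co. gets 3.
North Co.'s induced payoffs are 2, 12, 2, 3, so North Co. commits to Loc2. Subgame-perfect outcome: (Loc2, Uptown) with payoffs (12, 12).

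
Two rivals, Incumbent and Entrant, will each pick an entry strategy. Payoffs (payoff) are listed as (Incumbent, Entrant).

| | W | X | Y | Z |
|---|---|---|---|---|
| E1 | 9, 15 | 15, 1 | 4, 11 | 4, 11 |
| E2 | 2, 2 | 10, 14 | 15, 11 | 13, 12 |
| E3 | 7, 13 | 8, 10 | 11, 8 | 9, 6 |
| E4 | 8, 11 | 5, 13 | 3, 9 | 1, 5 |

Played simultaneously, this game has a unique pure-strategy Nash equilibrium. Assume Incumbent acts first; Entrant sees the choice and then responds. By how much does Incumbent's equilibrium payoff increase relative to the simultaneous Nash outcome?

Solve by backward induction (Incumbent leads).
- E1: BR = W, leader payoff 9.
- E2: BR = X, leader payoff 10.
- E3: BR = W, leader payoff 7.
- E4: BR = X, leader payoff 5.
Maximizing over 9, 10, 7, 5, Incumbent chooses E2. Subgame-perfect outcome: (E2, X) with payoffs (10, 14).
Now find the simultaneous Nash equilibrium.
Incumbent's best replies: W→E1; X→E1; Y→E2; Z→E2.
Entrant's best replies: E1→W; E2→X; E3→W; E4→X.
Only (E1, W) has each player best-responding; Nash payoffs (9, 15).
Incumbent's commitment gain: 10 − 9 = 1.

1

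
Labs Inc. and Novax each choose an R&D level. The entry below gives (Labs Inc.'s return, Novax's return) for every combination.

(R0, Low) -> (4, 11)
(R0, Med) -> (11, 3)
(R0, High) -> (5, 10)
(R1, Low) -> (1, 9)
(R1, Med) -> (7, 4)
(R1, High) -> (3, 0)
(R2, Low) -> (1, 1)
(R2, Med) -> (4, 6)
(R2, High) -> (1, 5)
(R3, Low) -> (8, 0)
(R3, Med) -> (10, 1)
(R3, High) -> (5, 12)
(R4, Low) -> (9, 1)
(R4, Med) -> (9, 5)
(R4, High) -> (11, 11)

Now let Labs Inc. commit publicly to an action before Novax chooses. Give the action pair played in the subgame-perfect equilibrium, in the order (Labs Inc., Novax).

(R4, High)

Solve by backward induction (Labs Inc. leads).
- R0 → Novax plays Low (best of 11, 3, 10); Labs Inc. gets 4.
- R1 → Novax plays Low (best of 9, 4, 0); Labs Inc. gets 1.
- R2 → Novax plays Med (best of 1, 6, 5); Labs Inc. gets 4.
- R3 → Novax plays High (best of 0, 1, 12); Labs Inc. gets 5.
- R4 → Novax plays High (best of 1, 5, 11); Labs Inc. gets 11.
Maximizing over 4, 1, 4, 5, 11, Labs Inc. chooses R4. Subgame-perfect outcome: (R4, High) with payoffs (11, 11).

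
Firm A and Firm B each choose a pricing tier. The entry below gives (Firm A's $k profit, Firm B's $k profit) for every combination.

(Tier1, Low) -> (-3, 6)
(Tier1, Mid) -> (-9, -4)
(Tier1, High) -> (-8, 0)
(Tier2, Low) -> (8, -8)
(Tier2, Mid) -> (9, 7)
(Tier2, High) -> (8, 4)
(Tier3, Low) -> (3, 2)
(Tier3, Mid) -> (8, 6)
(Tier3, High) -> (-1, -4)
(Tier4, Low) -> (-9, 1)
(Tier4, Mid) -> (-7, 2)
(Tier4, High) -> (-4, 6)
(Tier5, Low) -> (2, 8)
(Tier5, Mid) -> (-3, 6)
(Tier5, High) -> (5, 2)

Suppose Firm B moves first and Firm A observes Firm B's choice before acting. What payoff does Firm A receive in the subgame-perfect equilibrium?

Solve by backward induction (Firm B leads).
- Low: BR = Tier2, leader payoff -8.
- Mid: BR = Tier2, leader payoff 7.
- High: BR = Tier2, leader payoff 4.
Maximizing over -8, 7, 4, Firm B chooses Mid. Subgame-perfect outcome: (Tier2, Mid) with payoffs (9, 7).

9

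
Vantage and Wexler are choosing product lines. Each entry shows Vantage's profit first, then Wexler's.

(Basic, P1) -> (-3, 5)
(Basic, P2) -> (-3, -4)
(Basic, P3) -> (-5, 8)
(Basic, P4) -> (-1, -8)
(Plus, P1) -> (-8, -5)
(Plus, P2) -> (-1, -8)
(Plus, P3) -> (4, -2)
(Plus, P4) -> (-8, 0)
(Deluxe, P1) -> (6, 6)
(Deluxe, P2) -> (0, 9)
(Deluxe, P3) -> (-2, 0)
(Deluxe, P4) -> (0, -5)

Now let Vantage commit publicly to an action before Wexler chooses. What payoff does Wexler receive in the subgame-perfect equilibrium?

9

Work backward from Wexler's decision.
- Basic: BR = P3, leader payoff -5.
- Plus: BR = P4, leader payoff -8.
- Deluxe: BR = P2, leader payoff 0.
Maximizing over -5, -8, 0, Vantage chooses Deluxe. Subgame-perfect outcome: (Deluxe, P2) with payoffs (0, 9).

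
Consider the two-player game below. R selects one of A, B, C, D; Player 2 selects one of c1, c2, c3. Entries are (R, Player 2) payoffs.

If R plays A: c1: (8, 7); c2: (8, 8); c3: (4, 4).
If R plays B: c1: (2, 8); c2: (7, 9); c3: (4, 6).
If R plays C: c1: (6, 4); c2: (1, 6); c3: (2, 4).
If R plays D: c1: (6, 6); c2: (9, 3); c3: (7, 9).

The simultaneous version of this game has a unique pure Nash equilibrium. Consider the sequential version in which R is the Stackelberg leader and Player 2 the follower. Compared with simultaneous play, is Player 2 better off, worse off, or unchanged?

Player 2 best-responds to each possible R move:
- A: BR = c2, leader payoff 8.
- B: BR = c2, leader payoff 7.
- C: BR = c2, leader payoff 1.
- D: BR = c3, leader payoff 7.
Among 8, 7, 1, 7, the best is 8 at A. Subgame-perfect outcome: (A, c2) with payoffs (8, 8).
Now find the simultaneous Nash equilibrium.
R's best replies: c1→A; c2→D; c3→D.
Player 2's best replies: A→c2; B→c2; C→c2; D→c3.
Only (D, c3) has each player best-responding; Nash payoffs (7, 9).
Player 2 earns 8 sequentially versus 9 at the Nash outcome: worse off.

worse off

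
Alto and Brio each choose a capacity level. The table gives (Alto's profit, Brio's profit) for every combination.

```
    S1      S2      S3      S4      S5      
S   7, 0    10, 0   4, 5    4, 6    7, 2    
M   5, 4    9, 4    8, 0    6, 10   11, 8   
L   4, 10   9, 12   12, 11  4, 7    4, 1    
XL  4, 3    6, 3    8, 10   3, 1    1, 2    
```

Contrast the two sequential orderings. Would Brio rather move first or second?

If Alto leads: Brio's best replies are S→S4, M→S4, L→S2, XL→S3; Alto's induced payoffs 4, 6, 9, 8; outcome (L, S2), payoffs (9, 12).
If Brio leads: Alto's best replies are S1→S, S2→S, S3→L, S4→M, S5→M; Brio's induced payoffs 0, 0, 11, 10, 8; outcome (L, S3), payoffs (12, 11).
Brio gets 11 moving first and 12 moving second, so Brio prefers to move second.

second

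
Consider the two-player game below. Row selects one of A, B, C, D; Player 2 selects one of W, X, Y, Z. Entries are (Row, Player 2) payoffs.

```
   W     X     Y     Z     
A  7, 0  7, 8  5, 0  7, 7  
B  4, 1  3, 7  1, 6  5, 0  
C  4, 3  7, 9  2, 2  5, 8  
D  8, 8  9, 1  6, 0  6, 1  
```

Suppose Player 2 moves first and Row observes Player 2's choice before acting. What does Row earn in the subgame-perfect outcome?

8

Work backward from Row's decision.
- W → Row plays D (best of 7, 4, 4, 8); Player 2 gets 8.
- X → Row plays D (best of 7, 3, 7, 9); Player 2 gets 1.
- Y → Row plays D (best of 5, 1, 2, 6); Player 2 gets 0.
- Z → Row plays A (best of 7, 5, 5, 6); Player 2 gets 7.
Player 2's induced payoffs are 8, 1, 0, 7, so Player 2 commits to W. Subgame-perfect outcome: (D, W) with payoffs (8, 8).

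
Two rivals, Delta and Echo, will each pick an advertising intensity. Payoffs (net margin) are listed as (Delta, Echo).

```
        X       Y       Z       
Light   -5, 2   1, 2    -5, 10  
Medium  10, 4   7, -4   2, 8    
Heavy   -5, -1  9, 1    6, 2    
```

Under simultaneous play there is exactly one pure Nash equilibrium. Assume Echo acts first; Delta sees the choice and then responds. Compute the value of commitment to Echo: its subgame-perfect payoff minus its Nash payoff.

2

Work backward from Delta's decision.
- X: Delta compares -5, 10, -5 and picks Medium; Echo would get 4.
- Y: Delta compares 1, 7, 9 and picks Heavy; Echo would get 1.
- Z: Delta compares -5, 2, 6 and picks Heavy; Echo would get 2.
Maximizing over 4, 1, 2, Echo chooses X. Subgame-perfect outcome: (Medium, X) with payoffs (10, 4).
For the simultaneous game, intersect best replies.
Delta's best replies: X→Medium; Y→Heavy; Z→Heavy.
Echo's best replies: Light→Z; Medium→Z; Heavy→Z.
Only (Heavy, Z) has each player best-responding; Nash payoffs (6, 2).
Echo's commitment gain: 4 − 2 = 2.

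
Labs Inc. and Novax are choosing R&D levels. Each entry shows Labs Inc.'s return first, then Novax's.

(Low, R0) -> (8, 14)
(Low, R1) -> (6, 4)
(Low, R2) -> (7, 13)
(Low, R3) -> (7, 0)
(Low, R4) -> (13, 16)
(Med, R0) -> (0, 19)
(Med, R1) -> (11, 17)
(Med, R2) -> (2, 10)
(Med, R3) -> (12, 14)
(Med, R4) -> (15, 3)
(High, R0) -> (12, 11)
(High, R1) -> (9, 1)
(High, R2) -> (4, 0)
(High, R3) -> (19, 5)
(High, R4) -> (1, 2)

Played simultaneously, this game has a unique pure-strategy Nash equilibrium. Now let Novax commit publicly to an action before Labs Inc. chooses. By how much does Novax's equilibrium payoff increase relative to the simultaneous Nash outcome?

Labs Inc. best-responds to each possible Novax move:
- R0: BR = High, leader payoff 11.
- R1: BR = Med, leader payoff 17.
- R2: BR = Low, leader payoff 13.
- R3: BR = High, leader payoff 5.
- R4: BR = Med, leader payoff 3.
Novax's induced payoffs are 11, 17, 13, 5, 3, so Novax commits to R1. Subgame-perfect outcome: (Med, R1) with payoffs (11, 17).
For the simultaneous game, intersect best replies.
Labs Inc.'s best replies: R0→High; R1→Med; R2→Low; R3→High; R4→Med.
Novax's best replies: Low→R4; Med→R0; High→R0.
Only (High, R0) has each player best-responding; Nash payoffs (12, 11).
Novax's commitment gain: 17 − 11 = 6.

6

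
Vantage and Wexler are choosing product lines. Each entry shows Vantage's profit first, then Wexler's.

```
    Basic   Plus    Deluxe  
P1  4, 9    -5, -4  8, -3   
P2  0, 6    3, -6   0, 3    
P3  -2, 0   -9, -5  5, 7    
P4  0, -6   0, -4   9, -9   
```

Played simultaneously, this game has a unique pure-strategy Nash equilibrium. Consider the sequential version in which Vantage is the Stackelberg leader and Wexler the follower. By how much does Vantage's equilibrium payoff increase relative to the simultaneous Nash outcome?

1

Backward induction with Vantage moving first.
- P1: BR = Basic, leader payoff 4.
- P2: BR = Basic, leader payoff 0.
- P3: BR = Deluxe, leader payoff 5.
- P4: BR = Plus, leader payoff 0.
Among 4, 0, 5, 0, the best is 5 at P3. Subgame-perfect outcome: (P3, Deluxe) with payoffs (5, 7).
Now find the simultaneous Nash equilibrium.
Vantage's best replies: Basic→P1; Plus→P2; Deluxe→P4.
Wexler's best replies: P1→Basic; P2→Basic; P3→Deluxe; P4→Plus.
The unique mutual best reply is (P1, Basic), giving (4, 9).
Vantage's commitment gain: 5 − 4 = 1.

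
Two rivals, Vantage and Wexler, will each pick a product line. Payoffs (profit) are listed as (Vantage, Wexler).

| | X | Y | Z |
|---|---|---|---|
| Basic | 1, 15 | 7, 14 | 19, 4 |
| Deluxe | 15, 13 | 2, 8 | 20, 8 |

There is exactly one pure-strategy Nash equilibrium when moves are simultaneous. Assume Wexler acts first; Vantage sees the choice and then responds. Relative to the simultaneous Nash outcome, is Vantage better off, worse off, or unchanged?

worse off

Backward induction with Wexler moving first.
- X → Vantage plays Deluxe (best of 1, 15); Wexler gets 13.
- Y → Vantage plays Basic (best of 7, 2); Wexler gets 14.
- Z → Vantage plays Deluxe (best of 19, 20); Wexler gets 8.
Maximizing over 13, 14, 8, Wexler chooses Y. Subgame-perfect outcome: (Basic, Y) with payoffs (7, 14).
For the simultaneous game, intersect best replies.
Vantage's best replies: X→Deluxe; Y→Basic; Z→Deluxe.
Wexler's best replies: Basic→X; Deluxe→X.
Only (Deluxe, X) has each player best-responding; Nash payoffs (15, 13).
Vantage earns 7 sequentially versus 15 at the Nash outcome: worse off.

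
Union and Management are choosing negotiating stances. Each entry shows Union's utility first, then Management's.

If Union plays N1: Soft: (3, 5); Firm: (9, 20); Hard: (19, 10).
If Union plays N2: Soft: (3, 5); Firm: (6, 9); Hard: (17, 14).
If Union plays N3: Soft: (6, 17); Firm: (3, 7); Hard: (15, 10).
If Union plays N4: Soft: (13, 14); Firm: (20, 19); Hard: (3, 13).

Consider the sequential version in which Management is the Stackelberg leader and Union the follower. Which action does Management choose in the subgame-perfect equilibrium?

Firm

Work backward from Union's decision.
- Soft → Union plays N4 (best of 3, 3, 6, 13); Management gets 14.
- Firm → Union plays N4 (best of 9, 6, 3, 20); Management gets 19.
- Hard → Union plays N1 (best of 19, 17, 15, 3); Management gets 10.
Among 14, 19, 10, the best is 19 at Firm. Subgame-perfect outcome: (N4, Firm) with payoffs (20, 19).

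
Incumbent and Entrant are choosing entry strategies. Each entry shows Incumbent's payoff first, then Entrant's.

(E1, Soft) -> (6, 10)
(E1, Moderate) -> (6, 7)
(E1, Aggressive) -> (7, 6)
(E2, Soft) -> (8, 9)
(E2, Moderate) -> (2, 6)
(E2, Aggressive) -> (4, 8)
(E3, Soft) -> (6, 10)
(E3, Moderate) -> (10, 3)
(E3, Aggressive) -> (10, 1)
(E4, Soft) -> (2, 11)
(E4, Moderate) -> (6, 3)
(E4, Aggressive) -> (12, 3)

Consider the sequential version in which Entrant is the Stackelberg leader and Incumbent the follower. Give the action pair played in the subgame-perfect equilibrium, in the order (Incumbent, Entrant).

(E2, Soft)

Work backward from Incumbent's decision.
- Soft: BR = E2, leader payoff 9.
- Moderate: BR = E3, leader payoff 3.
- Aggressive: BR = E4, leader payoff 3.
Entrant's induced payoffs are 9, 3, 3, so Entrant commits to Soft. Subgame-perfect outcome: (E2, Soft) with payoffs (8, 9).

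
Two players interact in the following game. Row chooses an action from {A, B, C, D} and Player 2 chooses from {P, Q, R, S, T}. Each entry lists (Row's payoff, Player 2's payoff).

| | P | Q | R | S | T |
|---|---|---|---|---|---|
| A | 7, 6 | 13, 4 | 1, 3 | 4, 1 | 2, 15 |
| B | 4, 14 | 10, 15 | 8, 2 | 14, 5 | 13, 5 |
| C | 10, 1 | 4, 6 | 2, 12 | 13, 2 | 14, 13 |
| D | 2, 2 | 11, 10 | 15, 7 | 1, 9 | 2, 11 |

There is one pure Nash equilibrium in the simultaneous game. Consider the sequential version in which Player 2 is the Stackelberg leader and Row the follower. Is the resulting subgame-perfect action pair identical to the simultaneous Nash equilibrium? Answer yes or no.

yes

Row best-responds to each possible Player 2 move:
- P: BR = C, leader payoff 1.
- Q: BR = A, leader payoff 4.
- R: BR = D, leader payoff 7.
- S: BR = B, leader payoff 5.
- T: BR = C, leader payoff 13.
Among 1, 4, 7, 5, 13, the best is 13 at T. Subgame-perfect outcome: (C, T) with payoffs (14, 13).
Under simultaneous play:
Row's best replies: P→C; Q→A; R→D; S→B; T→C.
Player 2's best replies: A→T; B→Q; C→T; D→T.
Only (C, T) has each player best-responding; Nash payoffs (14, 13).
Sequential outcome (C, T) coincides with the Nash profile (C, T).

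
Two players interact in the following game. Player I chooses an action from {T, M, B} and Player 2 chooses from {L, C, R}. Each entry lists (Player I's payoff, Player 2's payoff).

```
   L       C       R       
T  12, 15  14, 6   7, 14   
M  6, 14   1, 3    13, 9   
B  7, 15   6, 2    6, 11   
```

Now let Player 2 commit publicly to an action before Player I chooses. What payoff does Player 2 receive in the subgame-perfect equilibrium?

Player I best-responds to each possible Player 2 move:
- L: BR = T, leader payoff 15.
- C: BR = T, leader payoff 6.
- R: BR = M, leader payoff 9.
Among 15, 6, 9, the best is 15 at L. Subgame-perfect outcome: (T, L) with payoffs (12, 15).

15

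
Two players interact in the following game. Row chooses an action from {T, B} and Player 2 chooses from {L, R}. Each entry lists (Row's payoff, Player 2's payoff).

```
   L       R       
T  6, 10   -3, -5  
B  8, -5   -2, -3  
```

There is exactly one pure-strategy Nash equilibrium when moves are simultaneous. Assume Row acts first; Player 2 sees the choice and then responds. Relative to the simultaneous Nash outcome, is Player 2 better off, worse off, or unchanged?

better off

Solve by backward induction (Row leads).
- T → Player 2 plays L (best of 10, -5); Row gets 6.
- B → Player 2 plays R (best of -5, -3); Row gets -2.
Among 6, -2, the best is 6 at T. Subgame-perfect outcome: (T, L) with payoffs (6, 10).
For the simultaneous game, intersect best replies.
Row's best replies: L→B; R→B.
Player 2's best replies: T→L; B→R.
Only (B, R) has each player best-responding; Nash payoffs (-2, -3).
Player 2 earns 10 sequentially versus -3 at the Nash outcome: better off.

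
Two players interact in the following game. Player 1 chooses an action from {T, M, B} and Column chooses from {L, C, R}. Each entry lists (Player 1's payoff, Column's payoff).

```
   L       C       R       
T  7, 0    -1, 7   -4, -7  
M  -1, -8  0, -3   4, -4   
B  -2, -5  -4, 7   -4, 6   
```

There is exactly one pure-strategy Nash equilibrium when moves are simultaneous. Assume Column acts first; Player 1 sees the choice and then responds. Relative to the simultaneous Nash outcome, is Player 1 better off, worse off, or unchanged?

better off

Work backward from Player 1's decision.
- L: Player 1 compares 7, -1, -2 and picks T; Column would get 0.
- C: Player 1 compares -1, 0, -4 and picks M; Column would get -3.
- R: Player 1 compares -4, 4, -4 and picks M; Column would get -4.
Column's induced payoffs are 0, -3, -4, so Column commits to L. Subgame-perfect outcome: (T, L) with payoffs (7, 0).
Now find the simultaneous Nash equilibrium.
Player 1's best replies: L→T; C→M; R→M.
Column's best replies: T→C; M→C; B→C.
The unique mutual best reply is (M, C), giving (0, -3).
Player 1 earns 7 sequentially versus 0 at the Nash outcome: better off.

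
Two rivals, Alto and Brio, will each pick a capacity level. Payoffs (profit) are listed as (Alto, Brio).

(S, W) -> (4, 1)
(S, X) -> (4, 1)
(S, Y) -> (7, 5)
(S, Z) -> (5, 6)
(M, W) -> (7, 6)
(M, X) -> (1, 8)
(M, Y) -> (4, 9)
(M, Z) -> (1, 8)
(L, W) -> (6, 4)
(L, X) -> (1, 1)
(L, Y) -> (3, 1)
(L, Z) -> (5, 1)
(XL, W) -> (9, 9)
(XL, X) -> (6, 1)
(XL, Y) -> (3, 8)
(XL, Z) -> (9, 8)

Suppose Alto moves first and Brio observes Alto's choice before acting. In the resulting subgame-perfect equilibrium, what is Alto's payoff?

9

Backward induction with Alto moving first.
- S → Brio plays Z (best of 1, 1, 5, 6); Alto gets 5.
- M → Brio plays Y (best of 6, 8, 9, 8); Alto gets 4.
- L → Brio plays W (best of 4, 1, 1, 1); Alto gets 6.
- XL → Brio plays W (best of 9, 1, 8, 8); Alto gets 9.
Alto's induced payoffs are 5, 4, 6, 9, so Alto commits to XL. Subgame-perfect outcome: (XL, W) with payoffs (9, 9).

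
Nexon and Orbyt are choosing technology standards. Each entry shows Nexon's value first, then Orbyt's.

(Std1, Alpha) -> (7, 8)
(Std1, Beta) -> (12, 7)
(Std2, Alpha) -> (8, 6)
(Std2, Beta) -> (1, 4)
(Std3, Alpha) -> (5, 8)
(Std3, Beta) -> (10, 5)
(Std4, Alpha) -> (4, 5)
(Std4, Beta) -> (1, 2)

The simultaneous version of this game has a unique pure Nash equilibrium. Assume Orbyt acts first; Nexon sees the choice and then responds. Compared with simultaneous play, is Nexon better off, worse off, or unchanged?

better off

Nexon best-responds to each possible Orbyt move:
- Alpha: Nexon compares 7, 8, 5, 4 and picks Std2; Orbyt would get 6.
- Beta: Nexon compares 12, 1, 10, 1 and picks Std1; Orbyt would get 7.
Among 6, 7, the best is 7 at Beta. Subgame-perfect outcome: (Std1, Beta) with payoffs (12, 7).
For the simultaneous game, intersect best replies.
Nexon's best replies: Alpha→Std2; Beta→Std1.
Orbyt's best replies: Std1→Alpha; Std2→Alpha; Std3→Alpha; Std4→Alpha.
Only (Std2, Alpha) has each player best-responding; Nash payoffs (8, 6).
Nexon earns 12 sequentially versus 8 at the Nash outcome: better off.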